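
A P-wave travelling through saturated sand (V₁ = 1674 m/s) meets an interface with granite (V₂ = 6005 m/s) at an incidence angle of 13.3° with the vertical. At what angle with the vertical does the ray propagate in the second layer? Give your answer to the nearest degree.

56°

sin θ₁/V₁ = sin θ₂/V₂ ⇒ sin θ₂ = 6005·sin 13.3°/1674 = 6005·0.2300/1674 = 0.8252.
θ₂ = arcsin 0.8252 = 55.61° from the normal.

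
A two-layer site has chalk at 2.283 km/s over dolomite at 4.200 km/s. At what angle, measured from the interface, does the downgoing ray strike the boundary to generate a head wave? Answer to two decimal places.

At critical incidence the refracted ray runs along the interface (θ₂ = 90°), so sin θ_c = V₁/V₂.
θ_c = arcsin(2.283/4.200) = arcsin 0.5436 = 32.93°.
Measured from the interface: 90° − 32.93° = 57.07°.

57.07°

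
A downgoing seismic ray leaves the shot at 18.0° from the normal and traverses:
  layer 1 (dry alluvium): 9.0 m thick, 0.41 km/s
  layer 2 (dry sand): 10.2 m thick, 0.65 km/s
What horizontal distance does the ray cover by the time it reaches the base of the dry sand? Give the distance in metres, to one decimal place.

Ray parameter p = sin 18.0° / 0.41 km/s = 7.5370e-01 s/km.
Layer 1: θ = 18.00°; offset = 9.0·tan 18.00° = 2.924 m.
Layer 2: sin θ = p·0.65 = 0.4899 → θ = 29.33°; offset = 10.2·tan 29.33° = 5.732 m.
Σ offsets = 8.656 m.

8.7 m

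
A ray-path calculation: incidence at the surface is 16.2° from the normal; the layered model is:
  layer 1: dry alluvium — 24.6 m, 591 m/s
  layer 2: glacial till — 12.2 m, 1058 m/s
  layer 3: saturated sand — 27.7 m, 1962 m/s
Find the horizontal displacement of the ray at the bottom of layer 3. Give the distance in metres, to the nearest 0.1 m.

Ray parameter p = sin 16.2° / 591 m/s = 4.7207e-04 s/m.
Layer 1: θ = 16.20°; offset = 24.6·tan 16.20° = 7.147 m.
Layer 2: sin θ = p·1058 = 0.4994 → θ = 29.96°; offset = 12.2·tan 29.96° = 7.033 m.
Layer 3: sin θ = p·1962 = 0.9262 → θ = 67.85°; offset = 27.7·tan 67.85° = 68.043 m.
Σ offsets = 82.224 m.

82.2 m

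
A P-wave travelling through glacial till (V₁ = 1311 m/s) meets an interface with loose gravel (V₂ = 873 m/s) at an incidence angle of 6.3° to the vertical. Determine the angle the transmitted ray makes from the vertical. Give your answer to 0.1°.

sin θ₁/V₁ = sin θ₂/V₂ ⇒ sin θ₂ = 873·sin 6.3°/1311 = 873·0.1097/1311 = 0.0731.
θ₂ = sin⁻¹(0.0731) = 4.19° (from vertical).

4.2°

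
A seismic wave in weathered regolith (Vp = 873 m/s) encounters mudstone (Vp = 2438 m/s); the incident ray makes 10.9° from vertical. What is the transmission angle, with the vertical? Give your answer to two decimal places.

31.88°

sin θ₁/V₁ = sin θ₂/V₂ ⇒ sin θ₂ = 2438·sin 10.9°/873 = 2438·0.1891/873 = 0.5281.
θ₂ = sin⁻¹(0.5281) = 31.88° (from vertical).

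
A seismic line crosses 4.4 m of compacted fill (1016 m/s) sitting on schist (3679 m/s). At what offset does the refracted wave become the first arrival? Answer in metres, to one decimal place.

x_cross = 2h·√((V₂+V₁)/(V₂−V₁)).
(V₂+V₁)/(V₂−V₁) = (3679+1016)/(3679−1016) = 1.7630; √ = 1.3278.
x_cross = 2·4.4·1.3278 = 11.68 m.

11.7 m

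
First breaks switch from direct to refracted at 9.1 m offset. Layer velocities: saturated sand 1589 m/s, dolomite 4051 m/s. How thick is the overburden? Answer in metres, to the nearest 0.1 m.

3.0 m

x_cross = 2h·√((V₂+V₁)/(V₂−V₁)) → h = x_cross / (2·√((V₂+V₁)/(V₂−V₁))).
√((V₂+V₁)/(V₂−V₁)) = √((4051+1589)/(4051−1589)) = 1.5135.
h = 9.1 / (2·1.5135) = 3.01 m.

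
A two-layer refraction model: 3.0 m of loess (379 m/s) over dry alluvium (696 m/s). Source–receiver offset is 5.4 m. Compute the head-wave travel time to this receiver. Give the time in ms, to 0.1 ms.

21.0 ms

t = x/V₂ + 2h·√(V₂²−V₁²)/(V₁V₂).
√(V₂²−V₁²) = √(696²−379²) = 583.8 m/s; delay term = 2·3.0·583.8/(379·696) = 0.01328 s.
t = 5.4/696 + 0.01328 = 0.02104 s.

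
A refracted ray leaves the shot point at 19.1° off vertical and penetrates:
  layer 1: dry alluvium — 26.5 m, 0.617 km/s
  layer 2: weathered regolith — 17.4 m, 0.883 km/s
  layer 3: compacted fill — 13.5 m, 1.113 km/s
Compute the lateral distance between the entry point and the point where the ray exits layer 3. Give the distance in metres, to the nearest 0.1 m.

28.3 m

Ray parameter p = sin 19.1° / 0.617 km/s = 5.3034e-01 s/km.
Layer 1: θ = 19.10°; offset = 26.5·tan 19.10° = 9.176 m.
Layer 2: sin θ = p·0.883 = 0.4683 → θ = 27.92°; offset = 17.4·tan 27.92° = 9.222 m.
Layer 3: sin θ = p·1.113 = 0.5903 → θ = 36.18°; offset = 13.5·tan 36.18° = 9.872 m.
Summing the layer offsets gives 28.270 m.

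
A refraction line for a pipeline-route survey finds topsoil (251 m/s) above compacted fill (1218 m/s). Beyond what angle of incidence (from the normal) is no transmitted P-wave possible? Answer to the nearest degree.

12°

Critical incidence: sin θ_c = V₁/V₂ = 251/1218 = 0.2061.
θ_c = arcsin 0.2061 = 11.89°.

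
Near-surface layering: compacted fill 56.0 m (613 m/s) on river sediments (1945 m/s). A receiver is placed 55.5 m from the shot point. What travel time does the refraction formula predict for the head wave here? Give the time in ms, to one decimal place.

t = x/V₂ + 2h·√(V₂²−V₁²)/(V₁V₂).
√(V₂²−V₁²) = √(1945²−613²) = 1845.9 m/s; delay term = 2·56.0·1845.9/(613·1945) = 0.17340 s.
t = 55.5/1945 + 0.17340 = 0.20193 s.

201.9 ms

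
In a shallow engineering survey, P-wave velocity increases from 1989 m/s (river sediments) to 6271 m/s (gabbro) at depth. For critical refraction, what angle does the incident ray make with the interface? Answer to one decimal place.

71.5°

Critical incidence: sin θ_c = V₁/V₂ = 1989/6271 = 0.3172.
θ_c = arcsin 0.3172 = 18.49°.
Measured from the interface: 90° − 18.49° = 71.51°.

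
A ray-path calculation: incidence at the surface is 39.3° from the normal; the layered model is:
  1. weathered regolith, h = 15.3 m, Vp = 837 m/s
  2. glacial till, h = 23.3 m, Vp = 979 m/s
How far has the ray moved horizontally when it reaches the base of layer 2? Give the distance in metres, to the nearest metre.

38 m

Apply Snell's law at each interface; in layer i the horizontal offset is hᵢ·tan θᵢ.
Layer 1: θ = 39.30°; offset = 15.3·tan 39.30° = 12.523 m.
Layer 2: sin θ = 979·sin 39.3°/837 = 0.7408, θ = 47.80°; offset = 23.3·tan 47.80° = 25.699 m.
Summing the layer offsets gives 38.222 m.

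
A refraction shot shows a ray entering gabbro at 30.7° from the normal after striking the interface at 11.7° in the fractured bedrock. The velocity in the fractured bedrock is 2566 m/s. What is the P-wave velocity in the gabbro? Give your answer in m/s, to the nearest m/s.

6460 m/s

Snell's law: sin 11.7°/V₁ = sin 30.7°/V₂.
V₂ = V₁·sin 30.7°/sin 11.7° = 2566 × 2.5176 = 6460.23 m/s.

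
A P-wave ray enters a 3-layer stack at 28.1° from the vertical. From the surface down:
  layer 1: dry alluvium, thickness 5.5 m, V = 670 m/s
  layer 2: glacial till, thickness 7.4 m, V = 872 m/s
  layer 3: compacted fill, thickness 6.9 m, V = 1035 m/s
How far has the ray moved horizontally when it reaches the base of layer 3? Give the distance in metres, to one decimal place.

16.0 m

p = sin θ₁/V₁ = sin 28.1°/670 = 7.0300e-04 s/m is conserved through the stack.
Layer 1: θ = 28.10°; offset = 5.5·tan 28.10° = 2.937 m.
Layer 2: sin θ = p·872 = 0.6130 → θ = 37.81°; offset = 7.4·tan 37.81° = 5.742 m.
Layer 3: sin θ = p·1035 = 0.7276 → θ = 46.69°; offset = 6.9·tan 46.69° = 7.319 m.
Σ offsets = 15.997 m.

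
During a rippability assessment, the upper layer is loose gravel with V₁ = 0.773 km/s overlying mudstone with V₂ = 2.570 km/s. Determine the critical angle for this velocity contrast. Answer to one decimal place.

At critical incidence the refracted ray runs along the interface (θ₂ = 90°), so sin θ_c = V₁/V₂.
θ_c = arcsin(0.773/2.570) = arcsin 0.3008 = 17.50°.

17.5°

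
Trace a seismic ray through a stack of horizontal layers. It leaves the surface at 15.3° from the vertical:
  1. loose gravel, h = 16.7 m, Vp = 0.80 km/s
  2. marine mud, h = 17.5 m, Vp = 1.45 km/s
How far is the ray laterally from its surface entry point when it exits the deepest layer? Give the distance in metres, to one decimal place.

Ray parameter p = sin 15.3° / 0.80 km/s = 3.2984e-01 s/km.
Layer 1: θ = 15.30°; offset = 16.7·tan 15.30° = 4.569 m.
Layer 2: sin θ = p·1.45 = 0.4783 → θ = 28.57°; offset = 17.5·tan 28.57° = 9.530 m.
Summing the layer offsets gives 14.099 m.

14.1 m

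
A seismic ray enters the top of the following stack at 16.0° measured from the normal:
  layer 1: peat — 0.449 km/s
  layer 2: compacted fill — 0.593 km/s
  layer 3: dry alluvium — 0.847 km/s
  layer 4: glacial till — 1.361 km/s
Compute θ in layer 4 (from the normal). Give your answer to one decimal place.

Snell's law across each interface conserves sin θ / V, so sin θ_4 = V_4·sin θ₁/V₁.
sin θ_4 = 1.361 × sin 16.0° / 0.449 = 0.8355.
θ_4 = 56.67° from the vertical.

56.7°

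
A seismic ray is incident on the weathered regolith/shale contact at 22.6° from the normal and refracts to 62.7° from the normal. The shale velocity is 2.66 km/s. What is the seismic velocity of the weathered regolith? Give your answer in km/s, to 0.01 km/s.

sin 22.6° = 0.3843; sin 62.7° = 0.8886.
V₁ = V₂·(sin θ₁/sin θ₂) = 2.66·(0.3843/0.8886) = 1.15 km/s.

1.15 km/s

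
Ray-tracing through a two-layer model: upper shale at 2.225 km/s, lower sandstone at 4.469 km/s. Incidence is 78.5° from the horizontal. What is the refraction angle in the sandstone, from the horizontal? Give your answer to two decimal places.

66.39°

Convert to the normal: θ₁ = 90° − 78.5° = 11.5°.
Snell's law: sin θ₂ = (V₂/V₁)·sin θ₁ = (4.469/2.225)·sin 11.5° = 0.4004.
θ₂ = arcsin 0.4004 = 23.61° from the normal.
From the interface: 90° − 23.61° = 66.39°.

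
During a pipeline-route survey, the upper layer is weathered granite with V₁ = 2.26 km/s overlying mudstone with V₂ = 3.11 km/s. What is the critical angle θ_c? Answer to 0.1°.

46.6°

At critical incidence the refracted ray runs along the interface (θ₂ = 90°), so sin θ_c = V₁/V₂.
θ_c = arcsin(2.26/3.11) = arcsin 0.7267 = 46.61°.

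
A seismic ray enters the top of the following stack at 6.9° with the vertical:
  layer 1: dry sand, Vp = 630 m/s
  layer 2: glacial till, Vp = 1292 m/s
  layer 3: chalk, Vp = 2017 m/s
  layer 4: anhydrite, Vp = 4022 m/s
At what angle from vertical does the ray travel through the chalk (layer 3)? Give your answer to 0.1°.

Snell's law across each interface conserves sin θ / V, so sin θ_3 = V_3·sin θ₁/V₁.
sin θ_3 = 2017 × sin 6.9° / 630 = 0.3846.
θ_3 = 22.62° from the vertical.

22.6°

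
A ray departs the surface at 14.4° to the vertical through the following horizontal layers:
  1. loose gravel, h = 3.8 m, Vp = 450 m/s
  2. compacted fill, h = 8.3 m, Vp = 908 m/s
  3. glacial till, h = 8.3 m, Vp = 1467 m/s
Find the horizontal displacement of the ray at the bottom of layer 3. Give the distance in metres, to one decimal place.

17.3 m

Ray parameter p = sin 14.4° / 450 m/s = 5.5264e-04 s/m.
Layer 1: θ = 14.40°; offset = 3.8·tan 14.40° = 0.976 m.
Layer 2: sin θ = p·908 = 0.5018 → θ = 30.12°; offset = 8.3·tan 30.12° = 4.815 m.
Layer 3: sin θ = p·1467 = 0.8107 → θ = 54.17°; offset = 8.3·tan 54.17° = 11.494 m.
Summing the layer offsets gives 17.285 m.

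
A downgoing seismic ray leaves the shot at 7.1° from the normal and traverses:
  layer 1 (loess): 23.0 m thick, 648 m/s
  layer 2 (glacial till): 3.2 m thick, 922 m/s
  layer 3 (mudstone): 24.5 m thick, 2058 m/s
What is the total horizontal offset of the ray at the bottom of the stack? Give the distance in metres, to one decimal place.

Ray parameter p = sin 7.1° / 648 m/s = 1.9074e-04 s/m.
Layer 1: θ = 7.10°; offset = 23.0·tan 7.10° = 2.865 m.
Layer 2: sin θ = p·922 = 0.1759 → θ = 10.13°; offset = 3.2·tan 10.13° = 0.572 m.
Layer 3: sin θ = p·2058 = 0.3925 → θ = 23.11°; offset = 24.5·tan 23.11° = 10.457 m.
Summing the layer offsets gives 13.893 m.

13.9 m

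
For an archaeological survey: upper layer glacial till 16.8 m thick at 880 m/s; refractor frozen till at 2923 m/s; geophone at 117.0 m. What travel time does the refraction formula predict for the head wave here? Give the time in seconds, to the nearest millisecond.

0.076 s

θ_c = arcsin(V₁/V₂) = arcsin(880/2923) = 17.52°, cos θ_c = 0.9536.
Intercept time tᵢ = 2h cos θ_c / V₁ = 2·16.8·0.9536/880 = 0.03641 s.
t = x/V₂ + tᵢ = 117.0/2923 + 0.03641 = 0.07644 s.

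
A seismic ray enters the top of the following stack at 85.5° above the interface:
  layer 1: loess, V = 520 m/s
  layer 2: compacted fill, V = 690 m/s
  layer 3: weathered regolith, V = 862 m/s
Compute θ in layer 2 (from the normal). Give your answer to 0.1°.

From the normal: θ₁ = 90° − 85.5° = 4.5°.
Snell's law across each interface conserves sin θ / V, so sin θ_2 = V_2·sin θ₁/V₁.
sin θ_2 = 690 × sin 4.5° / 520 = 0.1041.
θ_2 = arcsin 0.1041 = 5.98°.

6.0°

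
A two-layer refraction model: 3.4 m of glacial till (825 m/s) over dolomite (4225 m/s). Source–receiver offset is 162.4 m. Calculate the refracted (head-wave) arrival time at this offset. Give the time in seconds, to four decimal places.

0.0465 s

t = x/V₂ + 2h·√(V₂²−V₁²)/(V₁V₂).
√(V₂²−V₁²) = √(4225²−825²) = 4143.7 m/s; delay term = 2·3.4·4143.7/(825·4225) = 0.00808 s.
t = 162.4/4225 + 0.00808 = 0.04652 s.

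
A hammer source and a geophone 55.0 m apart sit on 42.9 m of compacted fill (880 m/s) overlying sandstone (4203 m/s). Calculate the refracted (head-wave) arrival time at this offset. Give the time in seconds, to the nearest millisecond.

t = x/V₂ + 2h·√(V₂²−V₁²)/(V₁V₂).
√(V₂²−V₁²) = √(4203²−880²) = 4109.8 m/s; delay term = 2·42.9·4109.8/(880·4203) = 0.09534 s.
t = 55.0/4203 + 0.09534 = 0.10842 s.

0.108 s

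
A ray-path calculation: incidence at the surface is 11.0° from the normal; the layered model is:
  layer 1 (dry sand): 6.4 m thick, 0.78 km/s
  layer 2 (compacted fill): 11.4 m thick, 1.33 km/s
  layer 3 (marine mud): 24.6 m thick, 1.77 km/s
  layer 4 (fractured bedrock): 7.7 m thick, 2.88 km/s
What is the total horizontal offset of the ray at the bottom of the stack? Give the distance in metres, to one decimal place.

Ray parameter p = sin 11.0° / 0.78 km/s = 2.4463e-01 s/km.
Layer 1: θ = 11.00°; offset = 6.4·tan 11.00° = 1.244 m.
Layer 2: sin θ = p·1.33 = 0.3254 → θ = 18.99°; offset = 11.4·tan 18.99° = 3.922 m.
Layer 3: sin θ = p·1.77 = 0.4330 → θ = 25.66°; offset = 24.6·tan 25.66° = 11.817 m.
Layer 4: sin θ = p·2.88 = 0.7045 → θ = 44.79°; offset = 7.7·tan 44.79° = 7.644 m.
Σ offsets = 24.627 m.

24.6 m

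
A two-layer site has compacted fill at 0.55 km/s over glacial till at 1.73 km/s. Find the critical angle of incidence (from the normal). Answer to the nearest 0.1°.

At critical incidence the refracted ray runs along the interface (θ₂ = 90°), so sin θ_c = V₁/V₂.
θ_c = arcsin(0.55/1.73) = arcsin 0.3179 = 18.54°.

18.5°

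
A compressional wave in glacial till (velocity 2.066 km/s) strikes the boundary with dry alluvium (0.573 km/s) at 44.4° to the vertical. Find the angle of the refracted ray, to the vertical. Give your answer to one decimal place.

11.2°

Snell's law: sin θ₂ = (V₂/V₁)·sin θ₁ = (0.573/2.066)·sin 44.4° = 0.1940.
θ₂ = sin⁻¹(0.1940) = 11.19° (from vertical).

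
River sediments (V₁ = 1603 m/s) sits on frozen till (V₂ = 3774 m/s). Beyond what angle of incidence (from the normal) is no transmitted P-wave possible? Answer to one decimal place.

Critical incidence: sin θ_c = V₁/V₂ = 1603/3774 = 0.4247.
θ_c = arcsin 0.4247 = 25.13°.

25.1°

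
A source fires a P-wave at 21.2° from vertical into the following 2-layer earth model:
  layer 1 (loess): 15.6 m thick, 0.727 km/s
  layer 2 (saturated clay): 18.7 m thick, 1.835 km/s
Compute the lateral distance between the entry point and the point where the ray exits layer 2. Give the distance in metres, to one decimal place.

p = sin θ₁/V₁ = sin 21.2°/0.727 = 4.9742e-01 s/km is conserved through the stack.
Layer 1: θ = 21.20°; offset = 15.6·tan 21.20° = 6.051 m.
Layer 2: sin θ = p·1.835 = 0.9128 → θ = 65.89°; offset = 18.7·tan 65.89° = 41.786 m.
Total horizontal offset = 47.837 m.

47.8 m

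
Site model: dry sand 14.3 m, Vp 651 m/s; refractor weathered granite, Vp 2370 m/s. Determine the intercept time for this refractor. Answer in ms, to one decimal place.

θ_c = arcsin(V₁/V₂) = arcsin(651/2370) = 15.94°; cos θ_c = 0.9615.
tᵢ = 2h·cos θ_c / V₁ = 2·14.3·0.9615 / 651 = 0.04224 s.

42.2 ms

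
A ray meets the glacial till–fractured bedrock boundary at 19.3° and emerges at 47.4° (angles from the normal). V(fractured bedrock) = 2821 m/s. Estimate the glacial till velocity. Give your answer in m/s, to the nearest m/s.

sin 19.3° = 0.3305; sin 47.4° = 0.7361.
V₁ = V₂·(sin θ₁/sin θ₂) = 2821·(0.3305/0.7361) = 1266.66 m/s.

1267 m/s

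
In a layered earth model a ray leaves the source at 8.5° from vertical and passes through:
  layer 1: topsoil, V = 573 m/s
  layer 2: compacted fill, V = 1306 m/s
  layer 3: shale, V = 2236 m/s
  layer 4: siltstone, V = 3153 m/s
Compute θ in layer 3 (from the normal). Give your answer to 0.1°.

35.2°

Snell's law across each interface conserves sin θ / V, so sin θ_3 = V_3·sin θ₁/V₁.
sin θ_3 = 2236 × sin 8.5° / 573 = 0.5768.
θ_3 = 35.23° from the vertical.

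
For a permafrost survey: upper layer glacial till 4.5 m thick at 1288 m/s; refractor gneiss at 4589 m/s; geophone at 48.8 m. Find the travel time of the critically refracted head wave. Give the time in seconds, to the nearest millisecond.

t = x/V₂ + 2h·√(V₂²−V₁²)/(V₁V₂).
√(V₂²−V₁²) = √(4589²−1288²) = 4404.5 m/s; delay term = 2·4.5·4404.5/(1288·4589) = 0.00671 s.
t = 48.8/4589 + 0.00671 = 0.01734 s.

0.017 s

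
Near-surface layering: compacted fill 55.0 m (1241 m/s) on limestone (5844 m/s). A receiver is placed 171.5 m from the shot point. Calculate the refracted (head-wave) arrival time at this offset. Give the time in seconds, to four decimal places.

t = x/V₂ + 2h·√(V₂²−V₁²)/(V₁V₂).
√(V₂²−V₁²) = √(5844²−1241²) = 5710.7 m/s; delay term = 2·55.0·5710.7/(1241·5844) = 0.08662 s.
t = 171.5/5844 + 0.08662 = 0.11596 s.

0.1160 s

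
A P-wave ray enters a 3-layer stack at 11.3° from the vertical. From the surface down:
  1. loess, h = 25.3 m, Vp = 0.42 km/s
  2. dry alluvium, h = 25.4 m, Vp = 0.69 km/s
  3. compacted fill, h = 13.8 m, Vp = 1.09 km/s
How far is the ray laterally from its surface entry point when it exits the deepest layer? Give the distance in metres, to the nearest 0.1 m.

Apply Snell's law at each interface; in layer i the horizontal offset is hᵢ·tan θᵢ.
Layer 1: θ = 11.30°; offset = 25.3·tan 11.30° = 5.055 m.
Layer 2: sin θ = 0.69·sin 11.3°/0.42 = 0.3219, θ = 18.78°; offset = 25.4·tan 18.78° = 8.636 m.
Layer 3: sin θ = 1.09·sin 11.3°/0.42 = 0.5085, θ = 30.57°; offset = 13.8·tan 30.57° = 8.150 m.
Summing the layer offsets gives 21.842 m.

21.8 m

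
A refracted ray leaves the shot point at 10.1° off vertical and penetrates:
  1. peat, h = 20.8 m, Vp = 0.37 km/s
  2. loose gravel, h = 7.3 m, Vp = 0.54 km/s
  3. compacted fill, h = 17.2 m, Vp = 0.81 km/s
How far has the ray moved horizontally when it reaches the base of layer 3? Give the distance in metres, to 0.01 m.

Apply Snell's law at each interface; in layer i the horizontal offset is hᵢ·tan θᵢ.
Layer 1: θ = 10.10°; offset = 20.8·tan 10.10° = 3.7050 m.
Layer 2: sin θ = 0.54·sin 10.1°/0.37 = 0.2559, θ = 14.83°; offset = 7.3·tan 14.83° = 1.9327 m.
Layer 3: sin θ = 0.81·sin 10.1°/0.37 = 0.3839, θ = 22.58°; offset = 17.2·tan 22.58° = 7.1513 m.
Summing the layer offsets gives 12.7891 m.

12.79 m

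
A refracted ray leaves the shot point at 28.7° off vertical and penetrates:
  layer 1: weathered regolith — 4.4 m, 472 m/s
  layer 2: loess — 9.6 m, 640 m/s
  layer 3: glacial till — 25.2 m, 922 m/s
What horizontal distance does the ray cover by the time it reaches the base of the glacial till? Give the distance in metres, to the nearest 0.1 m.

78.9 m

Ray parameter p = sin 28.7° / 472 m/s = 1.0174e-03 s/m.
Layer 1: θ = 28.70°; offset = 4.4·tan 28.70° = 2.409 m.
Layer 2: sin θ = p·640 = 0.6512 → θ = 40.63°; offset = 9.6·tan 40.63° = 8.236 m.
Layer 3: sin θ = p·922 = 0.9381 → θ = 69.73°; offset = 25.2·tan 69.73° = 68.230 m.
Σ offsets = 78.876 m.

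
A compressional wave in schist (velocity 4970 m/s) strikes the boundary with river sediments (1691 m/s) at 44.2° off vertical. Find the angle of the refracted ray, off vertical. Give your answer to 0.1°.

13.7°

sin θ₁/V₁ = sin θ₂/V₂ ⇒ sin θ₂ = 1691·sin 44.2°/4970 = 1691·0.6972/4970 = 0.2372.
θ₂ = arcsin 0.2372 = 13.72° from the normal.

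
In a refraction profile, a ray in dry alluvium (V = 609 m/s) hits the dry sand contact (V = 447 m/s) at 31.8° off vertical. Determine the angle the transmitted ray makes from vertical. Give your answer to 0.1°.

22.8°

sin θ₁/V₁ = sin θ₂/V₂ ⇒ sin θ₂ = 447·sin 31.8°/609 = 447·0.5270/609 = 0.3868.
θ₂ = arcsin 0.3868 = 22.75° from the normal.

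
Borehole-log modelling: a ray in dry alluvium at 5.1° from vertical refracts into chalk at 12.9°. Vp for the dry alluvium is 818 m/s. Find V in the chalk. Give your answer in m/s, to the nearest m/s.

Snell's law: sin 5.1°/V₁ = sin 12.9°/V₂.
V₂ = V₁·sin 12.9°/sin 5.1° = 818 × 2.5114 = 2054.33 m/s.

2054 m/s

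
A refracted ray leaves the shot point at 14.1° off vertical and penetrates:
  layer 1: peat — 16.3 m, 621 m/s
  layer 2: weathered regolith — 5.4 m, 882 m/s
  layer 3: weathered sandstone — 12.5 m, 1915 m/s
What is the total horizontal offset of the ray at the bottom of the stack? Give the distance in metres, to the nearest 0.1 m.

20.3 m

p = sin θ₁/V₁ = sin 14.1°/621 = 3.9229e-04 s/m is conserved through the stack.
Layer 1: θ = 14.10°; offset = 16.3·tan 14.10° = 4.094 m.
Layer 2: sin θ = p·882 = 0.3460 → θ = 20.24°; offset = 5.4·tan 20.24° = 1.991 m.
Layer 3: sin θ = p·1915 = 0.7512 → θ = 48.70°; offset = 12.5·tan 48.70° = 14.228 m.
Total horizontal offset = 20.313 m.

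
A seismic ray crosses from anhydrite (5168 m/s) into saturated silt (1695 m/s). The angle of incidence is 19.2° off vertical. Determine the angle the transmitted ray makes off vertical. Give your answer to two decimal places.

6.19°

sin θ₁/V₁ = sin θ₂/V₂ ⇒ sin θ₂ = 1695·sin 19.2°/5168 = 1695·0.3289/5168 = 0.1079.
θ₂ = sin⁻¹(0.1079) = 6.19° (from vertical).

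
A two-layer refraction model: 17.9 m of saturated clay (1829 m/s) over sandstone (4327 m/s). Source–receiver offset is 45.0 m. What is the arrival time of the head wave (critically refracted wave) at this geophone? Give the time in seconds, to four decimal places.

t = x/V₂ + 2h·√(V₂²−V₁²)/(V₁V₂).
√(V₂²−V₁²) = √(4327²−1829²) = 3921.4 m/s; delay term = 2·17.9·3921.4/(1829·4327) = 0.01774 s.
t = 45.0/4327 + 0.01774 = 0.02814 s.

0.0281 s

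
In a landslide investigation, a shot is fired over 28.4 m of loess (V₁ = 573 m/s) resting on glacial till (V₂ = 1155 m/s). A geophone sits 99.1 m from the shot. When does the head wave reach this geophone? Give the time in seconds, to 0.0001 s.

θ_c = arcsin(V₁/V₂) = arcsin(573/1155) = 29.74°, cos θ_c = 0.8683.
Intercept time tᵢ = 2h cos θ_c / V₁ = 2·28.4·0.8683/573 = 0.08607 s.
t = x/V₂ + tᵢ = 99.1/1155 + 0.08607 = 0.17187 s.

0.1719 s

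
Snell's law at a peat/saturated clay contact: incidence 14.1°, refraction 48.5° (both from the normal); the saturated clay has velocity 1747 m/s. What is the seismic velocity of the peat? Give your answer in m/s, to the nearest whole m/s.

sin 14.1° = 0.2436; sin 48.5° = 0.7490.
V₁ = V₂·(sin θ₁/sin θ₂) = 1747·(0.2436/0.7490) = 568.25 m/s.

568 m/s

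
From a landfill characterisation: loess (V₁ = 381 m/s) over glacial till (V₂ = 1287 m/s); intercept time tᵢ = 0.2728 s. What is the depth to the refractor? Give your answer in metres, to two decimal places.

54.41 m

h = tᵢ·V₁·V₂ / (2·√(V₂²−V₁²)).
√(V₂²−V₁²) = √(1287² − 381²) = 1229.3 m/s.
h = 0.2728 s × 381 × 1287 / (2 × 1229.3) = 54.41 m.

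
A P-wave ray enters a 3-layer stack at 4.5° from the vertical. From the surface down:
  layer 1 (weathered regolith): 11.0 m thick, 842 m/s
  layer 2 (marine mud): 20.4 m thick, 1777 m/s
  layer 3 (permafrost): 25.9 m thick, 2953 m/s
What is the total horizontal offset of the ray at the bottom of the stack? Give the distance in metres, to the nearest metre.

p = sin θ₁/V₁ = sin 4.5°/842 = 9.3182e-05 s/m is conserved through the stack.
Layer 1: θ = 4.50°; offset = 11.0·tan 4.50° = 0.866 m.
Layer 2: sin θ = p·1777 = 0.1656 → θ = 9.53°; offset = 20.4·tan 9.53° = 3.425 m.
Layer 3: sin θ = p·2953 = 0.2752 → θ = 15.97°; offset = 25.9·tan 15.97° = 7.413 m.
Summing the layer offsets gives 11.704 m.

12 m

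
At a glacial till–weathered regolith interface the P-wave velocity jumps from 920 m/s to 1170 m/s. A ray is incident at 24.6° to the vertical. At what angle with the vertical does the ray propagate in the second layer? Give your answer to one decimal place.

32.0°

sin θ₁/V₁ = sin θ₂/V₂ ⇒ sin θ₂ = 1170·sin 24.6°/920 = 1170·0.4163/920 = 0.5294.
θ₂ = sin⁻¹(0.5294) = 31.96° (from vertical).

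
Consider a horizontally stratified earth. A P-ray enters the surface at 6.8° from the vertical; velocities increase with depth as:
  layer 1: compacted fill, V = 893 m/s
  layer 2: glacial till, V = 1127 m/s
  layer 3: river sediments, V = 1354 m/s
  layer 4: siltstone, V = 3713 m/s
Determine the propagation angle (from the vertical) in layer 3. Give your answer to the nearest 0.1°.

10.3°

Snell's law across each interface conserves sin θ / V, so sin θ_3 = V_3·sin θ₁/V₁.
sin θ_3 = 1354 × sin 6.8° / 893 = 0.1795.
θ_3 = 10.34° from the vertical.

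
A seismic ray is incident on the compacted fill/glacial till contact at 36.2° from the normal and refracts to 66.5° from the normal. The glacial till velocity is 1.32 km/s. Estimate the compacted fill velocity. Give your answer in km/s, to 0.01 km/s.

Snell's law: sin 36.2°/V₁ = sin 66.5°/V₂.
V₁ = V₂·sin 36.2°/sin 66.5° = 1.32 × 0.6440 = 0.85 km/s.

0.85 km/s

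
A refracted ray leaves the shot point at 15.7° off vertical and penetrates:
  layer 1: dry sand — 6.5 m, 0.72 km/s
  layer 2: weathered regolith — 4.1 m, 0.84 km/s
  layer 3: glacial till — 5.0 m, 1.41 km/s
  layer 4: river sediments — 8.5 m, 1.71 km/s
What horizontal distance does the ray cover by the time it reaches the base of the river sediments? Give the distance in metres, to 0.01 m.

13.45 m

Ray parameter p = sin 15.7° / 0.72 km/s = 3.7583e-01 s/km.
Layer 1: θ = 15.70°; offset = 6.5·tan 15.70° = 1.8271 m.
Layer 2: sin θ = p·0.84 = 0.3157 → θ = 18.40°; offset = 4.1·tan 18.40° = 1.3641 m.
Layer 3: sin θ = p·1.41 = 0.5299 → θ = 32.00°; offset = 5.0·tan 32.00° = 3.1244 m.
Layer 4: sin θ = p·1.71 = 0.6427 → θ = 39.99°; offset = 8.5·tan 39.99° = 7.1302 m.
Total horizontal offset = 13.4458 m.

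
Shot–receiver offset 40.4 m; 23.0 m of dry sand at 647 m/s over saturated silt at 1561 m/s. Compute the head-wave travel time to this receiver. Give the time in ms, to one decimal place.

θ_c = arcsin(V₁/V₂) = arcsin(647/1561) = 24.49°, cos θ_c = 0.9101.
Intercept time tᵢ = 2h cos θ_c / V₁ = 2·23.0·0.9101/647 = 0.06470 s.
t = x/V₂ + tᵢ = 40.4/1561 + 0.06470 = 0.09058 s.

90.6 ms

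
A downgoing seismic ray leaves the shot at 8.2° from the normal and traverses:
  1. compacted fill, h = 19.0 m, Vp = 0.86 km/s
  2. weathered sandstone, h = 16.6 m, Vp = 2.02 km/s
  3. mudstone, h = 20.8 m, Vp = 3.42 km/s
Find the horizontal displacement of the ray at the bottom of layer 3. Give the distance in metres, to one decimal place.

23.0 m

Ray parameter p = sin 8.2° / 0.86 km/s = 1.6585e-01 s/km.
Layer 1: θ = 8.20°; offset = 19.0·tan 8.20° = 2.738 m.
Layer 2: sin θ = p·2.02 = 0.3350 → θ = 19.57°; offset = 16.6·tan 19.57° = 5.902 m.
Layer 3: sin θ = p·3.42 = 0.5672 → θ = 34.56°; offset = 20.8·tan 34.56° = 14.325 m.
Total horizontal offset = 22.965 m.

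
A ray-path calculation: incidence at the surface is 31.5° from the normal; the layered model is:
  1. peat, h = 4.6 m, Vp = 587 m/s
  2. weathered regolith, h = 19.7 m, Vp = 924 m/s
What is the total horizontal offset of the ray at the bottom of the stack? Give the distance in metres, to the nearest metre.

31 m

Apply Snell's law at each interface; in layer i the horizontal offset is hᵢ·tan θᵢ.
Layer 1: θ = 31.50°; offset = 4.6·tan 31.50° = 2.819 m.
Layer 2: sin θ = 924·sin 31.5°/587 = 0.8225, θ = 55.33°; offset = 19.7·tan 55.33° = 28.485 m.
Total horizontal offset = 31.304 m.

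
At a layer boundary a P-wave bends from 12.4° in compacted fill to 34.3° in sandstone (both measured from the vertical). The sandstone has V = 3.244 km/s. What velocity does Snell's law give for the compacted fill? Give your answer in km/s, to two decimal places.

1.24 km/s

sin 12.4° = 0.2147; sin 34.3° = 0.5635.
V₁ = V₂·(sin θ₁/sin θ₂) = 3.244·(0.2147/0.5635) = 1.24 km/s.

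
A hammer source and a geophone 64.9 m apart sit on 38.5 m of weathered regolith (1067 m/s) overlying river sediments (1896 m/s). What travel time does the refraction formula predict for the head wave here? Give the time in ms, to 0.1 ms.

θ_c = arcsin(V₁/V₂) = arcsin(1067/1896) = 34.25°, cos θ_c = 0.8266.
Intercept time tᵢ = 2h cos θ_c / V₁ = 2·38.5·0.8266/1067 = 0.05965 s.
t = x/V₂ + tᵢ = 64.9/1896 + 0.05965 = 0.09388 s.

93.9 ms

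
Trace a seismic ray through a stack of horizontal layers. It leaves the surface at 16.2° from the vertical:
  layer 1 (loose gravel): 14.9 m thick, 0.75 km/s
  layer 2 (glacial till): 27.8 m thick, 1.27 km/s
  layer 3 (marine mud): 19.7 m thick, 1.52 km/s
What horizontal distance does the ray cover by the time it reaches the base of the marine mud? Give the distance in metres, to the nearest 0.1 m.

p = sin θ₁/V₁ = sin 16.2°/0.75 = 3.7199e-01 s/km is conserved through the stack.
Layer 1: θ = 16.20°; offset = 14.9·tan 16.20° = 4.329 m.
Layer 2: sin θ = p·1.27 = 0.4724 → θ = 28.19°; offset = 27.8·tan 28.19° = 14.901 m.
Layer 3: sin θ = p·1.52 = 0.5654 → θ = 34.43°; offset = 19.7·tan 34.43° = 13.505 m.
Summing the layer offsets gives 32.735 m.

32.7 m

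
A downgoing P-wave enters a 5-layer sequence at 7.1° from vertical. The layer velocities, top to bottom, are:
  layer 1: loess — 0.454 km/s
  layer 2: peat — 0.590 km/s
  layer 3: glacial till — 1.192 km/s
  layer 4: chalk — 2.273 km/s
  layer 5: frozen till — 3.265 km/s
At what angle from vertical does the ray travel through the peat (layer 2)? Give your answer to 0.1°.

Snell's law across each interface conserves sin θ / V, so sin θ_2 = V_2·sin θ₁/V₁.
sin θ_2 = 0.590 × sin 7.1° / 0.454 = 0.1606.
θ_2 = 9.24° from the vertical.

9.2°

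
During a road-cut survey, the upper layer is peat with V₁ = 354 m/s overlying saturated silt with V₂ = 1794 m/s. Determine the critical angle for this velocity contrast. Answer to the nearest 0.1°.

Critical incidence: sin θ_c = V₁/V₂ = 354/1794 = 0.1973.
θ_c = arcsin 0.1973 = 11.38°.

11.4°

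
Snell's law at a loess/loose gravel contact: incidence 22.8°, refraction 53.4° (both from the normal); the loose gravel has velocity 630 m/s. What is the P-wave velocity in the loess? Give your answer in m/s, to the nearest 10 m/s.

300 m/s

Snell's law: sin 22.8°/V₁ = sin 53.4°/V₂.
V₁ = V₂·sin 22.8°/sin 53.4° = 630 × 0.4827 = 304.10 m/s.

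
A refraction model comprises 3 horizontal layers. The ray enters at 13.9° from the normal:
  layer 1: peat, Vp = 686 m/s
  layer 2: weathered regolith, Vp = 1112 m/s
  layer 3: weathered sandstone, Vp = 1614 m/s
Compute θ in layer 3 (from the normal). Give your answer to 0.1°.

34.4°

Snell's law across each interface conserves sin θ / V, so sin θ_3 = V_3·sin θ₁/V₁.
sin θ_3 = 1614 × sin 13.9° / 686 = 0.5652.
θ_3 = arcsin 0.5652 = 34.42°.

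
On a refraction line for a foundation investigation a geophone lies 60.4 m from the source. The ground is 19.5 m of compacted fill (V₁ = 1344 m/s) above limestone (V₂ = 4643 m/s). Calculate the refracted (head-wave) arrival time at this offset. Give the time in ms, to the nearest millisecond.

t = x/V₂ + 2h·√(V₂²−V₁²)/(V₁V₂).
√(V₂²−V₁²) = √(4643²−1344²) = 4444.2 m/s; delay term = 2·19.5·4444.2/(1344·4643) = 0.02778 s.
t = 60.4/4643 + 0.02778 = 0.04078 s.

41 ms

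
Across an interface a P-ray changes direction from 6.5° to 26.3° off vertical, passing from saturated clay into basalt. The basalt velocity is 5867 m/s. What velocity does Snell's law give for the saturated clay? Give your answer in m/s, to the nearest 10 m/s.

sin 6.5° = 0.1132; sin 26.3° = 0.4431.
V₁ = V₂·(sin θ₁/sin θ₂) = 5867·(0.1132/0.4431) = 1499.00 m/s.

1500 m/s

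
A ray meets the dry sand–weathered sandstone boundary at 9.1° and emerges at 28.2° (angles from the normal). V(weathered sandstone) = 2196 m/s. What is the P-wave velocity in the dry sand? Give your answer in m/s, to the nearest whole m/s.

735 m/s

sin 9.1° = 0.1582; sin 28.2° = 0.4726.
V₁ = V₂·(sin θ₁/sin θ₂) = 2196·(0.1582/0.4726) = 734.98 m/s.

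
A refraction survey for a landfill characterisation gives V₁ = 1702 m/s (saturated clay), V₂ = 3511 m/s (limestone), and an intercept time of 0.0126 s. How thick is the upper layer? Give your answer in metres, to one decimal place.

θ_c = arcsin(1702/3511) = 29.00°; cos θ_c = 0.8746.
tᵢ = 2h cos θ_c/V₁ ⇒ h = tᵢ·V₁/(2 cos θ_c) = 0.0126·1702/(2·0.8746) = 12.26 m.

12.3 m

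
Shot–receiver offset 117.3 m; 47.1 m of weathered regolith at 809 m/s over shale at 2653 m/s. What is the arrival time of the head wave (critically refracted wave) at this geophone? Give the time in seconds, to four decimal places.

θ_c = arcsin(V₁/V₂) = arcsin(809/2653) = 17.75°, cos θ_c = 0.9524.
Intercept time tᵢ = 2h cos θ_c / V₁ = 2·47.1·0.9524/809 = 0.11089 s.
t = x/V₂ + tᵢ = 117.3/2653 + 0.11089 = 0.15511 s.

0.1551 s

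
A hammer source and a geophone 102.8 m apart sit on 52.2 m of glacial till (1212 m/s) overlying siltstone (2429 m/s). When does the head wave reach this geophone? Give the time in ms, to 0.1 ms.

117.0 ms

t = x/V₂ + 2h·√(V₂²−V₁²)/(V₁V₂).
√(V₂²−V₁²) = √(2429²−1212²) = 2105.0 m/s; delay term = 2·52.2·2105.0/(1212·2429) = 0.07465 s.
t = 102.8/2429 + 0.07465 = 0.11697 s.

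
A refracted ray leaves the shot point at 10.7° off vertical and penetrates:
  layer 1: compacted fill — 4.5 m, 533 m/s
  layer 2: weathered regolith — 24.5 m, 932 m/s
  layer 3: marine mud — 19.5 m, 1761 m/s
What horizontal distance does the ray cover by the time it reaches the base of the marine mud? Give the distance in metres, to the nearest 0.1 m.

Ray parameter p = sin 10.7° / 533 m/s = 3.4834e-04 s/m.
Layer 1: θ = 10.70°; offset = 4.5·tan 10.70° = 0.850 m.
Layer 2: sin θ = p·932 = 0.3247 → θ = 18.94°; offset = 24.5·tan 18.94° = 8.410 m.
Layer 3: sin θ = p·1761 = 0.6134 → θ = 37.84°; offset = 19.5·tan 37.84° = 15.146 m.
Σ offsets = 24.406 m.

24.4 m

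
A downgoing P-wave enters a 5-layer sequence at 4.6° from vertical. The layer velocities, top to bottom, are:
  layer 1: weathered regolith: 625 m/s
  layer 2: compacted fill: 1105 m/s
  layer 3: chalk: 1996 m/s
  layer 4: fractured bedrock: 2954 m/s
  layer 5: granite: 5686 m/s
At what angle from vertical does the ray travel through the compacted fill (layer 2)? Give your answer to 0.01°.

Ray parameter p = sin 4.6° / 625 = 1.2832e-04 s/m.
sin θ_2 = p·V_2 = 1.2832e-04 × 1105 = 0.1418.
θ_2 = arcsin 0.1418 = 8.15°.

8.15°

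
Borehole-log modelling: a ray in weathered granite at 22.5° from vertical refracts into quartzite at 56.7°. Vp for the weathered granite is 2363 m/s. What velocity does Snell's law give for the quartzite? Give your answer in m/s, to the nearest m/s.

5161 m/s

sin 22.5° = 0.3827; sin 56.7° = 0.8358.
V₂ = V₁·(sin θ₂/sin θ₁) = 2363·(0.8358/0.3827) = 5160.96 m/s.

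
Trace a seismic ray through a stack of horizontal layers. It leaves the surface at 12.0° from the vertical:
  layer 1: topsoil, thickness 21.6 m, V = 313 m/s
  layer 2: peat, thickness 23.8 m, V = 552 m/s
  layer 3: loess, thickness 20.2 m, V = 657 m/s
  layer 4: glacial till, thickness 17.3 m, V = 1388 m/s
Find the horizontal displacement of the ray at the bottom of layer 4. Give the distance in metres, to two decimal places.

Apply Snell's law at each interface; in layer i the horizontal offset is hᵢ·tan θᵢ.
Layer 1: θ = 12.00°; offset = 21.6·tan 12.00° = 4.5912 m.
Layer 2: sin θ = 552·sin 12.0°/313 = 0.3667, θ = 21.51°; offset = 23.8·tan 21.51° = 9.3800 m.
Layer 3: sin θ = 657·sin 12.0°/313 = 0.4364, θ = 25.88°; offset = 20.2·tan 25.88° = 9.7979 m.
Layer 4: sin θ = 1388·sin 12.0°/313 = 0.9220, θ = 67.22°; offset = 17.3·tan 67.22° = 41.1915 m.
Summing the layer offsets gives 64.9606 m.

64.96 m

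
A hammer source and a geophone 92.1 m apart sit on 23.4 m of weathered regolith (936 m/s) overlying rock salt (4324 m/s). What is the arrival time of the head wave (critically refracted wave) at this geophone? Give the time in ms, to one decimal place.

θ_c = arcsin(V₁/V₂) = arcsin(936/4324) = 12.50°, cos θ_c = 0.9763.
Intercept time tᵢ = 2h cos θ_c / V₁ = 2·23.4·0.9763/936 = 0.04881 s.
t = x/V₂ + tᵢ = 92.1/4324 + 0.04881 = 0.07011 s.

70.1 ms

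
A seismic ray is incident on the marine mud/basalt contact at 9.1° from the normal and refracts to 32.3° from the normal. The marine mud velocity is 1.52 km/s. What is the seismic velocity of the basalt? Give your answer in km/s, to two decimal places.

5.14 km/s

Snell's law: sin 9.1°/V₁ = sin 32.3°/V₂.
V₂ = V₁·sin 32.3°/sin 9.1° = 1.52 × 3.3786 = 5.14 km/s.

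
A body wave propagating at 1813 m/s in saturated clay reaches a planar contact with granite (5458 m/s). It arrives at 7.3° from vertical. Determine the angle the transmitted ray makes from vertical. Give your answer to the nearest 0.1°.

sin θ₁/V₁ = sin θ₂/V₂ ⇒ sin θ₂ = 5458·sin 7.3°/1813 = 5458·0.1271/1813 = 0.3825.
θ₂ = arcsin 0.3825 = 22.49° from the normal.

22.5°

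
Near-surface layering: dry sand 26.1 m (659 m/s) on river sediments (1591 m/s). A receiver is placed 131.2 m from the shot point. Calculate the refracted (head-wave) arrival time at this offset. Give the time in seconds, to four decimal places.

0.1546 s

θ_c = arcsin(V₁/V₂) = arcsin(659/1591) = 24.47°, cos θ_c = 0.9102.
Intercept time tᵢ = 2h cos θ_c / V₁ = 2·26.1·0.9102/659 = 0.07210 s.
t = x/V₂ + tᵢ = 131.2/1591 + 0.07210 = 0.15456 s.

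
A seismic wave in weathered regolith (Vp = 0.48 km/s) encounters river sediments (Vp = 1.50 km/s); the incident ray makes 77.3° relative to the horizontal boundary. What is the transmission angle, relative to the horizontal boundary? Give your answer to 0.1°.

46.6°

Convert to the normal: θ₁ = 90° − 77.3° = 12.7°.
sin θ₁/V₁ = sin θ₂/V₂ ⇒ sin θ₂ = 1.50·sin 12.7°/0.48 = 1.50·0.2198/0.48 = 0.6870.
θ₂ = sin⁻¹(0.6870) = 43.39° (from vertical).
From the interface: 90° − 43.39° = 46.61°.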